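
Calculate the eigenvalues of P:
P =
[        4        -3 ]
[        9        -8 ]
λ = -5, 1

Solve det(P - λI) = 0. For a 2×2 matrix the characteristic equation is λ² - (trace)λ + det = 0.
trace(P) = a + d = 4 - 8 = -4.
det(P) = a*d - b*c = (4)*(-8) - (-3)*(9) = -32 + 27 = -5.
Characteristic equation: λ² - (-4)λ + (-5) = 0.
Discriminant = (-4)² - 4*(-5) = 16 + 20 = 36.
λ = (-4 ± √36) / 2 = (-4 ± 6) / 2 = -5, 1.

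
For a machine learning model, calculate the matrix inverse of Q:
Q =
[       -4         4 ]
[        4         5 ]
det(Q) = -36
Q⁻¹ =
[    -5/36       1/9 ]
[      1/9       1/9 ]

For a 2×2 matrix Q = [[a, b], [c, d]] with det(Q) ≠ 0, Q⁻¹ = (1/det(Q)) * [[d, -b], [-c, a]].
det(Q) = (-4)*(5) - (4)*(4) = -20 - 16 = -36.
Q⁻¹ = (1/-36) * [[5, -4], [-4, -4]].
Dividing each entry by -36 and reducing:
Q⁻¹ =
[    -5/36       1/9 ]
[      1/9       1/9 ]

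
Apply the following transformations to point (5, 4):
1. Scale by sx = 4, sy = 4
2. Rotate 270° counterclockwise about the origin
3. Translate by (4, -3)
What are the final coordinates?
(20, -23)

Step 1: Scale → (20, 16)
Step 2: Rotate 270° → (16, -20)
Step 3: Translate → (20, -23)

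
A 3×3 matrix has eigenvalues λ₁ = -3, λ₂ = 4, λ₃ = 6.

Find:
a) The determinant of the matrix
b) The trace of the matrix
det = -72, trace = 7

Two standard eigenvalue identities:
- det(A) equals the product of the eigenvalues (counted with multiplicity).
- trace(A) equals the sum of the eigenvalues.
det(A) = (-3)*(4)*(6) = -72.
trace(A) = -3 + 4 + 6 = 7.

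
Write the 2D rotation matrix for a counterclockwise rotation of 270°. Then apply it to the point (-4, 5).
R = [[0, 1], [-1, 0]]; R·(-4, 5) = (5, 4)

Rotation matrix formula: R(θ) = [[cos θ, -sin θ], [sin θ, cos θ]]
For θ = 270°:
cos(270°) = 0
sin(270°) = -1
R = [[0, 1], [-1, 0]]
Apply to (-4, 5): [0·-4 + (1)·5, -1·-4 + 0·5] = (5, 4)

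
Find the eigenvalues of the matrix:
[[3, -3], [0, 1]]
λ = 1 and λ = 3

Characteristic equation: det(A - λI) = 0
λ² - (trace)λ + (det) = 0
λ² - (4)λ + (3) = 0
λ² - 4λ + 3 = 0
Solving: λ = 1, 3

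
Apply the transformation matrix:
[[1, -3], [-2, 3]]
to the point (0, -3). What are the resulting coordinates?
(9, -9)

Matrix multiplication:
[[1, -3], [-2, 3]] × [0, -3]ᵀ
= [1×0 + -3×-3, -2×0 + 3×-3]ᵀ
= [9.0000, -9.0000]ᵀ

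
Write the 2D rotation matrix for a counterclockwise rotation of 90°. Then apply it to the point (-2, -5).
R = [[0, -1], [1, 0]]; R·(-2, -5) = (5, -2)

Rotation matrix formula: R(θ) = [[cos θ, -sin θ], [sin θ, cos θ]]
For θ = 90°:
cos(90°) = 0
sin(90°) = 1
R = [[0, -1], [1, 0]]
Apply to (-2, -5): [0·-2 + (-1)·-5, 1·-2 + 0·-5] = (5, -2)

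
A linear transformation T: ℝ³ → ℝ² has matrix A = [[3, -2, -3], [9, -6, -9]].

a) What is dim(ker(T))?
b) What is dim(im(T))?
dim(ker) = 2, dim(im) = 1

Observe that row 2 = 3 × row 1 (so the rows are linearly dependent).
Thus rank(A) = 1 (only one linearly independent row).
dim(im(T)) = rank(A) = 1.
By the rank-nullity theorem applied to T: ℝ³ → ℝ², rank(A) + nullity(A) = 3 (the domain dimension), so dim(ker(T)) = 3 - 1 = 2.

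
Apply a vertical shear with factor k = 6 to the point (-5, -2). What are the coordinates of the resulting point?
(-5, -32)

Shear matrix for vertical shear with factor k = 6:
[[1, 0], [6, 1]]
Result: (-5, -2) → (-5, -32)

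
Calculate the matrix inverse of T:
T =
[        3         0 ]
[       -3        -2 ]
det(T) = -6
T⁻¹ =
[      1/3         0 ]
[     -1/2      -1/2 ]

For a 2×2 matrix T = [[a, b], [c, d]] with det(T) ≠ 0, T⁻¹ = (1/det(T)) * [[d, -b], [-c, a]].
det(T) = (3)*(-2) - (0)*(-3) = -6 - 0 = -6.
T⁻¹ = (1/-6) * [[-2, 0], [3, 3]].
Dividing each entry by -6 and reducing:
T⁻¹ =
[      1/3         0 ]
[     -1/2      -1/2 ]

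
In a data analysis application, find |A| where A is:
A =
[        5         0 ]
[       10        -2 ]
det(A) = -10

For a 2×2 matrix [[a, b], [c, d]], det = a*d - b*c.
det(A) = (5)*(-2) - (0)*(10) = -10 - 0 = -10.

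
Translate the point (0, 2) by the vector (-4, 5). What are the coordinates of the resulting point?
(-4, 7)

Translation by (-4, 5):
x' = 0 + -4 = -4
y' = 2 + 5 = 7
Homogeneous matrix: [[1, 0, -4], [0, 1, 5], [0, 0, 1]]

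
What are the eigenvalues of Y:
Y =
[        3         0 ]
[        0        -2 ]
λ = -2, 3

Solve det(Y - λI) = 0. For a 2×2 matrix the characteristic equation is λ² - (trace)λ + det = 0.
trace(Y) = a + d = 3 - 2 = 1.
det(Y) = a*d - b*c = (3)*(-2) - (0)*(0) = -6 - 0 = -6.
Characteristic equation: λ² - (1)λ + (-6) = 0.
Discriminant = (1)² - 4*(-6) = 1 + 24 = 25.
λ = (1 ± √25) / 2 = (1 ± 5) / 2 = -2, 3.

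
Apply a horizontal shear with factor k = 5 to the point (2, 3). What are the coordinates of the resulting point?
(17, 3)

Shear matrix for horizontal shear with factor k = 5:
[[1, 5], [0, 1]]
Result: (2, 3) → (17, 3)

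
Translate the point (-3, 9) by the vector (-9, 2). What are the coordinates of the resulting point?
(-12, 11)

Translation by (-9, 2):
x' = -3 + -9 = -12
y' = 9 + 2 = 11
Homogeneous matrix: [[1, 0, -9], [0, 1, 2], [0, 0, 1]]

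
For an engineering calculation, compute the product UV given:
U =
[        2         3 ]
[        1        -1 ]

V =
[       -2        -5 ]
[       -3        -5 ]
UV =
[      -13       -25 ]
[        1         0 ]

Matrix multiplication: (UV)[i][j] = sum over k of U[i][k] * V[k][j].
  (UV)[0][0] = (2)*(-2) + (3)*(-3) = -13
  (UV)[0][1] = (2)*(-5) + (3)*(-5) = -25
  (UV)[1][0] = (1)*(-2) + (-1)*(-3) = 1
  (UV)[1][1] = (1)*(-5) + (-1)*(-5) = 0
UV =
[      -13       -25 ]
[        1         0 ]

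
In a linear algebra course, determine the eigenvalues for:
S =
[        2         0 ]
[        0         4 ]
λ = 2, 4

Solve det(S - λI) = 0. For a 2×2 matrix the characteristic equation is λ² - (trace)λ + det = 0.
trace(S) = a + d = 2 + 4 = 6.
det(S) = a*d - b*c = (2)*(4) - (0)*(0) = 8 - 0 = 8.
Characteristic equation: λ² - (6)λ + (8) = 0.
Discriminant = (6)² - 4*(8) = 36 - 32 = 4.
λ = (6 ± √4) / 2 = (6 ± 2) / 2 = 2, 4.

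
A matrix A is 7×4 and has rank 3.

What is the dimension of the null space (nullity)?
1

The rank-nullity theorem for an m×n matrix states:
rank(A) + nullity(A) = n (the number of columns).
Here n = 4 and rank(A) = 3, so nullity(A) = 4 - 3 = 1.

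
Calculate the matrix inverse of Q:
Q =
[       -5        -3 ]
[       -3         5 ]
det(Q) = -34
Q⁻¹ =
[    -5/34     -3/34 ]
[    -3/34      5/34 ]

For a 2×2 matrix Q = [[a, b], [c, d]] with det(Q) ≠ 0, Q⁻¹ = (1/det(Q)) * [[d, -b], [-c, a]].
det(Q) = (-5)*(5) - (-3)*(-3) = -25 - 9 = -34.
Q⁻¹ = (1/-34) * [[5, 3], [3, -5]].
Dividing each entry by -34 and reducing:
Q⁻¹ =
[    -5/34     -3/34 ]
[    -3/34      5/34 ]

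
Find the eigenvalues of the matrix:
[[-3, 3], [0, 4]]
λ = -3 and λ = 4

Characteristic equation: det(A - λI) = 0
λ² - (trace)λ + (det) = 0
λ² - (1)λ + (-12) = 0
λ² - 1λ - 12 = 0
Solving: λ = -3, 4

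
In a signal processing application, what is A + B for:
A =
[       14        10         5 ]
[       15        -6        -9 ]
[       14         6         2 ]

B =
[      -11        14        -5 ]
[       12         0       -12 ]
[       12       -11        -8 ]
A + B =
[        3        24         0 ]
[       27        -6       -21 ]
[       26        -5        -6 ]

Matrix addition is elementwise: (A+B)[i][j] = A[i][j] + B[i][j].
  (A+B)[0][0] = (14) + (-11) = 3
  (A+B)[0][1] = (10) + (14) = 24
  (A+B)[0][2] = (5) + (-5) = 0
  (A+B)[1][0] = (15) + (12) = 27
  (A+B)[1][1] = (-6) + (0) = -6
  (A+B)[1][2] = (-9) + (-12) = -21
  (A+B)[2][0] = (14) + (12) = 26
  (A+B)[2][1] = (6) + (-11) = -5
  (A+B)[2][2] = (2) + (-8) = -6
A + B =
[        3        24         0 ]
[       27        -6       -21 ]
[       26        -5        -6 ]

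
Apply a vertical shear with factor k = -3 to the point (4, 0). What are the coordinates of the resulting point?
(4, -12)

Shear matrix for vertical shear with factor k = -3:
[[1, 0], [-3, 1]]
Result: (4, 0) → (4, -12)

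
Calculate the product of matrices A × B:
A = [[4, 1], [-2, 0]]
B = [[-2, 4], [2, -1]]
[[-6, 15], [4, -8]]

Matrix multiplication:
C[0][0] = 4×-2 + 1×2 = -6
C[0][1] = 4×4 + 1×-1 = 15
C[1][0] = -2×-2 + 0×2 = 4
C[1][1] = -2×4 + 0×-1 = -8
Result: [[-6, 15], [4, -8]]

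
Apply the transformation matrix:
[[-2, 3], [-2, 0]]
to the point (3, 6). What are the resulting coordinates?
(12, -6)

Matrix multiplication:
[[-2, 3], [-2, 0]] × [3, 6]ᵀ
= [-2×3 + 3×6, -2×3 + 0×6]ᵀ
= [12.0000, -6.0000]ᵀ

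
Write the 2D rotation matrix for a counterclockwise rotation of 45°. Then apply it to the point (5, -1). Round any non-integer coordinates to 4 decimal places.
R = [[√2/2, -√2/2], [√2/2, √2/2]]; R·(5, -1) = (4.2426, 2.8284)

Rotation matrix formula: R(θ) = [[cos θ, -sin θ], [sin θ, cos θ]]
For θ = 45°:
cos(45°) = √2/2
sin(45°) = √2/2
R = [[√2/2, -√2/2], [√2/2, √2/2]]
Apply to (5, -1): [√2/2·5 + (-√2/2)·-1, √2/2·5 + √2/2·-1] = (4.2426, 2.8284)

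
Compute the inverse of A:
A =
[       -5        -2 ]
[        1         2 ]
det(A) = -8
A⁻¹ =
[     -1/4      -1/4 ]
[      1/8       5/8 ]

For a 2×2 matrix A = [[a, b], [c, d]] with det(A) ≠ 0, A⁻¹ = (1/det(A)) * [[d, -b], [-c, a]].
det(A) = (-5)*(2) - (-2)*(1) = -10 + 2 = -8.
A⁻¹ = (1/-8) * [[2, 2], [-1, -5]].
Dividing each entry by -8 and reducing:
A⁻¹ =
[     -1/4      -1/4 ]
[      1/8       5/8 ]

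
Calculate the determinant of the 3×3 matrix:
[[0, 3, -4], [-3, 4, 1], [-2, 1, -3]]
-53

Expansion along first row:
det = 0·det([[4,1],[1,-3]]) - 3·det([[-3,1],[-2,-3]]) + -4·det([[-3,4],[-2,1]])
    = 0·(4·-3 - 1·1) - 3·(-3·-3 - 1·-2) + -4·(-3·1 - 4·-2)
    = 0·-13 - 3·11 + -4·5
    = 0 + -33 + -20 = -53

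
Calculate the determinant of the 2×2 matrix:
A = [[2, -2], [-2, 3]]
2

For A = [[a, b], [c, d]], det(A) = a*d - b*c.
det(A) = (2)*(3) - (-2)*(-2) = 6 - 4 = 2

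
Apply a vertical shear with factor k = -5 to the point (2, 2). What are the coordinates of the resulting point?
(2, -8)

Shear matrix for vertical shear with factor k = -5:
[[1, 0], [-5, 1]]
Result: (2, 2) → (2, -8)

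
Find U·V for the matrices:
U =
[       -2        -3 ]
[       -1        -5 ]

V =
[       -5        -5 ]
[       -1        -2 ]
UV =
[       13        16 ]
[       10        15 ]

Matrix multiplication: (UV)[i][j] = sum over k of U[i][k] * V[k][j].
  (UV)[0][0] = (-2)*(-5) + (-3)*(-1) = 13
  (UV)[0][1] = (-2)*(-5) + (-3)*(-2) = 16
  (UV)[1][0] = (-1)*(-5) + (-5)*(-1) = 10
  (UV)[1][1] = (-1)*(-5) + (-5)*(-2) = 15
UV =
[       13        16 ]
[       10        15 ]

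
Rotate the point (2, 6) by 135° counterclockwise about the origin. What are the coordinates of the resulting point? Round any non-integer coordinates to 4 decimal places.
(-5.6569, -2.8284)

Rotation matrix R(θ) = [[cos θ, -sin θ], [sin θ, cos θ]]; for θ = 135°:
R = [[-√2/2, -√2/2], [√2/2, -√2/2]]
Result: R × [2, 6]ᵀ = [-√2/2·2 + (-√2/2)·6, √2/2·2 + (-√2/2)·6]ᵀ = (-5.6569, -2.8284)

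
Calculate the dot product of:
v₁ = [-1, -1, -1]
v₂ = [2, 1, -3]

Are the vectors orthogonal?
0, Yes

The dot product is the sum of products of corresponding components.
v₁·v₂ = (-1)*(2) + (-1)*(1) + (-1)*(-3) = -2 - 1 + 3 = 0.
Two vectors are orthogonal iff their dot product is 0; here the dot product is 0, so the vectors are orthogonal.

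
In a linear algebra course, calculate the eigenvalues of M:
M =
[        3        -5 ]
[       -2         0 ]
λ = -2, 5

Solve det(M - λI) = 0. For a 2×2 matrix the characteristic equation is λ² - (trace)λ + det = 0.
trace(M) = a + d = 3 + 0 = 3.
det(M) = a*d - b*c = (3)*(0) - (-5)*(-2) = 0 - 10 = -10.
Characteristic equation: λ² - (3)λ + (-10) = 0.
Discriminant = (3)² - 4*(-10) = 9 + 40 = 49.
λ = (3 ± √49) / 2 = (3 ± 7) / 2 = -2, 5.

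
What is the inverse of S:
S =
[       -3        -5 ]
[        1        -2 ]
det(S) = 11
S⁻¹ =
[    -2/11      5/11 ]
[    -1/11     -3/11 ]

For a 2×2 matrix S = [[a, b], [c, d]] with det(S) ≠ 0, S⁻¹ = (1/det(S)) * [[d, -b], [-c, a]].
det(S) = (-3)*(-2) - (-5)*(1) = 6 + 5 = 11.
S⁻¹ = (1/11) * [[-2, 5], [-1, -3]].
Dividing each entry by 11 and reducing:
S⁻¹ =
[    -2/11      5/11 ]
[    -1/11     -3/11 ]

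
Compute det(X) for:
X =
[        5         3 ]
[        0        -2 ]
det(X) = -10

For a 2×2 matrix [[a, b], [c, d]], det = a*d - b*c.
det(X) = (5)*(-2) - (3)*(0) = -10 - 0 = -10.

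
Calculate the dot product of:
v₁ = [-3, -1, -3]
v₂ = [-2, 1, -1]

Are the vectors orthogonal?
8, No

The dot product is the sum of products of corresponding components.
v₁·v₂ = (-3)*(-2) + (-1)*(1) + (-3)*(-1) = 6 - 1 + 3 = 8.
Two vectors are orthogonal iff their dot product is 0; here the dot product is 8, so the vectors are not orthogonal.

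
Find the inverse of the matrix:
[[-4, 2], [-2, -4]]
[[-1/5, -1/10], [1/10, -1/5]]

For [[a,b],[c,d]], inverse = (1/det)·[[d,-b],[-c,a]]
det = -4·-4 - 2·-2 = 20
Inverse = (1/20)·[[-4, -2], [2, -4]]
        = [[-1/5, -1/10], [1/10, -1/5]]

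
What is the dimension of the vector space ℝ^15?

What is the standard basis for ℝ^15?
Dimension = 15; standard basis = {e_1, e_2, e_3, …, e_15}

ℝ^15 is the space of 15-tuples of real numbers; its dimension is 15.
The standard basis consists of 15 vectors: e_1, e_2, e_3, …, e_15, where e_i is the vector with 1 in position i and 0 elsewhere.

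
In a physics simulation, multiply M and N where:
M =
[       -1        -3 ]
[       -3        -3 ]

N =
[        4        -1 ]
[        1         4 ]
MN =
[       -7       -11 ]
[      -15        -9 ]

Matrix multiplication: (MN)[i][j] = sum over k of M[i][k] * N[k][j].
  (MN)[0][0] = (-1)*(4) + (-3)*(1) = -7
  (MN)[0][1] = (-1)*(-1) + (-3)*(4) = -11
  (MN)[1][0] = (-3)*(4) + (-3)*(1) = -15
  (MN)[1][1] = (-3)*(-1) + (-3)*(4) = -9
MN =
[       -7       -11 ]
[      -15        -9 ]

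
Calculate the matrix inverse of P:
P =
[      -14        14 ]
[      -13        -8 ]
det(P) = 294
P⁻¹ =
[   -4/147     -1/21 ]
[   13/294     -1/21 ]

For a 2×2 matrix P = [[a, b], [c, d]] with det(P) ≠ 0, P⁻¹ = (1/det(P)) * [[d, -b], [-c, a]].
det(P) = (-14)*(-8) - (14)*(-13) = 112 + 182 = 294.
P⁻¹ = (1/294) * [[-8, -14], [13, -14]].
Dividing each entry by 294 and reducing:
P⁻¹ =
[   -4/147     -1/21 ]
[   13/294     -1/21 ]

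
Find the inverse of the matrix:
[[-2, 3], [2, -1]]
[[1/4, 3/4], [1/2, 1/2]]

For [[a,b],[c,d]], inverse = (1/det)·[[d,-b],[-c,a]]
det = -2·-1 - 3·2 = -4
Inverse = (1/-4)·[[-1, -3], [-2, -2]]
        = [[1/4, 3/4], [1/2, 1/2]]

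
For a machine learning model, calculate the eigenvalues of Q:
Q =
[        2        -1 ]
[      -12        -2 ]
λ = -4, 4

Solve det(Q - λI) = 0. For a 2×2 matrix the characteristic equation is λ² - (trace)λ + det = 0.
trace(Q) = a + d = 2 - 2 = 0.
det(Q) = a*d - b*c = (2)*(-2) - (-1)*(-12) = -4 - 12 = -16.
Characteristic equation: λ² - (0)λ + (-16) = 0.
Discriminant = (0)² - 4*(-16) = 0 + 64 = 64.
λ = (0 ± √64) / 2 = (0 ± 8) / 2 = -4, 4.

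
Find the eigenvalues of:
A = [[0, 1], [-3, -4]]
λ = -3, -1

Solve det(A - λI) = 0. For a 2×2 matrix this is λ² - (trace)λ + det = 0.
trace(A) = 0 - 4 = -4.
det(A) = (0)*(-4) - (1)*(-3) = 0 + 3 = 3.
Characteristic equation: λ² - (-4)λ + (3) = 0.
Discriminant: (-4)² - 4*(3) = 16 - 12 = 4.
Roots: λ = (-4 ± √4) / 2 = -3, -1.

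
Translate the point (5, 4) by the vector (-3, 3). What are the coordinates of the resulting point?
(2, 7)

Translation by (-3, 3):
x' = 5 + -3 = 2
y' = 4 + 3 = 7
Homogeneous matrix: [[1, 0, -3], [0, 1, 3], [0, 0, 1]]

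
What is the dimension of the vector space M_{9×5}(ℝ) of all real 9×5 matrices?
Dimension = 45

A real 9×5 matrix is determined by its 9·5 = 45 independent entries.
A standard basis is {E_ij : 1 ≤ i ≤ 9, 1 ≤ j ≤ 5}, where E_ij has a 1 in position (i, j) and 0 elsewhere — there are 45 such matrices, and they are linearly independent and span M_{9×5}(ℝ).
Therefore dim(M_{9×5}(ℝ)) = 45.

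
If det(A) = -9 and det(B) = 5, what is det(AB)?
-45

Use the multiplicative property of determinants: det(AB) = det(A)*det(B).
det(AB) = (-9)*(5) = -45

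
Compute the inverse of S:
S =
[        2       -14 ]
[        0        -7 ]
det(S) = -14
S⁻¹ =
[      1/2        -1 ]
[        0      -1/7 ]

For a 2×2 matrix S = [[a, b], [c, d]] with det(S) ≠ 0, S⁻¹ = (1/det(S)) * [[d, -b], [-c, a]].
det(S) = (2)*(-7) - (-14)*(0) = -14 - 0 = -14.
S⁻¹ = (1/-14) * [[-7, 14], [0, 2]].
Dividing each entry by -14 and reducing:
S⁻¹ =
[      1/2        -1 ]
[        0      -1/7 ]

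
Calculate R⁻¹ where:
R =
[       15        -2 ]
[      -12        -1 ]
det(R) = -39
R⁻¹ =
[     1/39     -2/39 ]
[    -4/13     -5/13 ]

For a 2×2 matrix R = [[a, b], [c, d]] with det(R) ≠ 0, R⁻¹ = (1/det(R)) * [[d, -b], [-c, a]].
det(R) = (15)*(-1) - (-2)*(-12) = -15 - 24 = -39.
R⁻¹ = (1/-39) * [[-1, 2], [12, 15]].
Dividing each entry by -39 and reducing:
R⁻¹ =
[     1/39     -2/39 ]
[    -4/13     -5/13 ]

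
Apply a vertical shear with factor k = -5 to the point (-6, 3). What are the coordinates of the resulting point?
(-6, 33)

Shear matrix for vertical shear with factor k = -5:
[[1, 0], [-5, 1]]
Result: (-6, 3) → (-6, 33)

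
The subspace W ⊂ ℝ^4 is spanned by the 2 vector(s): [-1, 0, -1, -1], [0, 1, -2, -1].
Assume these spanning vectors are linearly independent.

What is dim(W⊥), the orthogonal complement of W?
dim(W⊥) = 2

For any subspace W of ℝ^n, dim(W) + dim(W⊥) = n (the whole-space dimension).
Here the given 2 vectors are linearly independent, so dim(W) = 2.
Thus dim(W⊥) = n - dim(W) = 4 - 2 = 2.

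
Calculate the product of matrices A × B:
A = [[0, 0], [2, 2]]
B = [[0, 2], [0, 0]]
[[0, 0], [0, 4]]

Matrix multiplication:
C[0][0] = 0×0 + 0×0 = 0
C[0][1] = 0×2 + 0×0 = 0
C[1][0] = 2×0 + 2×0 = 0
C[1][1] = 2×2 + 2×0 = 4
Result: [[0, 0], [0, 4]]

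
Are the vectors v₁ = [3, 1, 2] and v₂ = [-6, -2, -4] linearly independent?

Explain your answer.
No, linearly dependent (v₂ = -2·v₁)

Check whether there is a scalar k with v₂ = k·v₁.
Comparing components, k = -2 satisfies -2·[3, 1, 2] = [-6, -2, -4].
Since v₂ is a scalar multiple of v₁, the two vectors are linearly dependent.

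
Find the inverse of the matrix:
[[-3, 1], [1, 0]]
[[0, 1], [1, 3]]

For [[a,b],[c,d]], inverse = (1/det)·[[d,-b],[-c,a]]
det = -3·0 - 1·1 = -1
Inverse = (1/-1)·[[0, -1], [-1, -3]]
        = [[0, 1], [1, 3]]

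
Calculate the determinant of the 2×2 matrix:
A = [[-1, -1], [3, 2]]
1

For A = [[a, b], [c, d]], det(A) = a*d - b*c.
det(A) = (-1)*(2) - (-1)*(3) = -2 - -3 = 1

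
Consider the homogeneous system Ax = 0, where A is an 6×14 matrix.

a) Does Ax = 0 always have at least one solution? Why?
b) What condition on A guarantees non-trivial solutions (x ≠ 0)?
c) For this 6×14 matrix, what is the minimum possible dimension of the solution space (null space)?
a) Yes, x = 0 is always a solution. b) When A has linearly dependent columns (rank < n). c) Minimum nullity = 8.

a) x = 0 satisfies A·0 = 0, so the zero vector is always a solution.
b) Non-trivial solutions exist iff the columns of A are linearly dependent, equivalently rank(A) < n (the number of columns).
c) By rank-nullity, rank(A) + nullity(A) = n = 14. Since A has only 6 rows, rank(A) ≤ 6, so nullity(A) ≥ 14 - 6 = 8.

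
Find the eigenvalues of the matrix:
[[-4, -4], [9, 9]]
λ = 0 and λ = 5

Characteristic equation: det(A - λI) = 0
λ² - (trace)λ + (det) = 0
λ² - (5)λ + (0) = 0
λ² - 5λ + 0 = 0
Solving: λ = 0, 5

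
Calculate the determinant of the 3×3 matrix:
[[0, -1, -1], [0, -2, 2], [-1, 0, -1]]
4

Expansion along first row:
det = 0·det([[-2,2],[0,-1]]) - -1·det([[0,2],[-1,-1]]) + -1·det([[0,-2],[-1,0]])
    = 0·(-2·-1 - 2·0) - -1·(0·-1 - 2·-1) + -1·(0·0 - -2·-1)
    = 0·2 - -1·2 + -1·-2
    = 0 + 2 + 2 = 4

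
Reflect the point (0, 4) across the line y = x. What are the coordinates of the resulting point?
(4, 0)

Reflection across line y = x: (0, 4) → (4, 0)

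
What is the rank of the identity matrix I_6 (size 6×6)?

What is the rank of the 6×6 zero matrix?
rank(I_6) = 6, rank(0) = 0

The identity I_6 has 6 columns that are the standard basis vectors e_1, …, e_6. These are linearly independent, so all 6 columns are pivots and rank(I_6) = 6.
The 6×6 zero matrix has every entry zero, so every row is the zero row and there are no pivots; rank(0) = 0.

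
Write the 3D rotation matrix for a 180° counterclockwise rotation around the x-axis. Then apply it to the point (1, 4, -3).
R = [[1, 0, 0], [0, -1, 0], [0, 0, -1]]; R·(1, 4, -3) = (1, -4, 3)

Rotation matrix for 180° around x-axis:
cos(180°) = -1, sin(180°) = 0
R = [[1, 0, 0], [0, -1, 0], [0, 0, -1]]
Apply to (1, 4, -3): R·[1, 4, -3]ᵀ = (1, -4, 3)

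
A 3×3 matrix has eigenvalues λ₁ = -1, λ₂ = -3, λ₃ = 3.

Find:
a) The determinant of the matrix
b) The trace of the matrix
det = 9, trace = -1

Two standard eigenvalue identities:
- det(A) equals the product of the eigenvalues (counted with multiplicity).
- trace(A) equals the sum of the eigenvalues.
det(A) = (-1)*(-3)*(3) = 9.
trace(A) = -1 - 3 + 3 = -1.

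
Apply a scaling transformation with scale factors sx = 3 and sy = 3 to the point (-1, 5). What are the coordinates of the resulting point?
(-3, 15)

Scaling matrix:
[[3, 0], [0, 3]]
Result: (-1 × 3, 5 × 3) = (-3, 15)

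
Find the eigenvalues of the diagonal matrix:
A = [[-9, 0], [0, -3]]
λ₁ = -9, λ₂ = -3

The characteristic polynomial of A is det(A - λI) = (-9 - λ)(-3 - λ) = 0.
The roots are λ = -9 and λ = -3, so the eigenvalues are the diagonal entries.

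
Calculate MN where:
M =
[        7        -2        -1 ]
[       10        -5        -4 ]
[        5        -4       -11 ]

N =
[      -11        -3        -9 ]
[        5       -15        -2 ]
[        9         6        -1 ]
MN =
[      -96         3       -58 ]
[     -171        21       -76 ]
[     -174       -21       -26 ]

Matrix multiplication: (MN)[i][j] = sum over k of M[i][k] * N[k][j].
  (MN)[0][0] = (7)*(-11) + (-2)*(5) + (-1)*(9) = -96
  (MN)[0][1] = (7)*(-3) + (-2)*(-15) + (-1)*(6) = 3
  (MN)[0][2] = (7)*(-9) + (-2)*(-2) + (-1)*(-1) = -58
  (MN)[1][0] = (10)*(-11) + (-5)*(5) + (-4)*(9) = -171
  (MN)[1][1] = (10)*(-3) + (-5)*(-15) + (-4)*(6) = 21
  (MN)[1][2] = (10)*(-9) + (-5)*(-2) + (-4)*(-1) = -76
  (MN)[2][0] = (5)*(-11) + (-4)*(5) + (-11)*(9) = -174
  (MN)[2][1] = (5)*(-3) + (-4)*(-15) + (-11)*(6) = -21
  (MN)[2][2] = (5)*(-9) + (-4)*(-2) + (-11)*(-1) = -26
MN =
[      -96         3       -58 ]
[     -171        21       -76 ]
[     -174       -21       -26 ]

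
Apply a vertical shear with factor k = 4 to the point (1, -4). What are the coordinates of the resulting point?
(1, 0)

Shear matrix for vertical shear with factor k = 4:
[[1, 0], [4, 1]]
Result: (1, -4) → (1, 0)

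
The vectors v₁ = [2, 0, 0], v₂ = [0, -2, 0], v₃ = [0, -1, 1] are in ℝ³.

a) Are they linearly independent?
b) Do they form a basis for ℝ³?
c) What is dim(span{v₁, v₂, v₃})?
Yes independent, yes basis, dim = 3

Stack v₁, v₂, v₃ as rows of a 3×3 matrix.
[[2, 0, 0]; [0, -2, 0]; [0, -1, 1]] is already lower triangular with nonzero diagonal entries (2, -2, 1), so its determinant is the product of the diagonal entries, det = (2)·(-2)·(1) = -4 ≠ 0, and the rows are linearly independent.
Three linearly independent vectors in ℝ³ form a basis for ℝ³, so dim(span{v₁,v₂,v₃}) = 3.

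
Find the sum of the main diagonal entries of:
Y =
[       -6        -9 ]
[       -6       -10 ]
tr(Y) = -6 - 10 = -16

The trace of a square matrix is the sum of its diagonal entries.
Diagonal entries of Y: Y[0][0] = -6, Y[1][1] = -10.
tr(Y) = -6 - 10 = -16.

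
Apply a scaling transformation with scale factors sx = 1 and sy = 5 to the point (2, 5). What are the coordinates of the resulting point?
(2, 25)

Scaling matrix:
[[1, 0], [0, 5]]
Result: (2 × 1, 5 × 5) = (2, 25)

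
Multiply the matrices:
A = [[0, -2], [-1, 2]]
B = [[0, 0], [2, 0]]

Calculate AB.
[[-4, 0], [4, 0]]

Each entry (i,j) of AB = sum over k of A[i][k]*B[k][j].
(AB)[0][0] = (0)*(0) + (-2)*(2) = -4
(AB)[0][1] = (0)*(0) + (-2)*(0) = 0
(AB)[1][0] = (-1)*(0) + (2)*(2) = 4
(AB)[1][1] = (-1)*(0) + (2)*(0) = 0
AB = [[-4, 0], [4, 0]]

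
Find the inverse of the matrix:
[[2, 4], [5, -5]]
[[1/6, 2/15], [1/6, -1/15]]

For [[a,b],[c,d]], inverse = (1/det)·[[d,-b],[-c,a]]
det = 2·-5 - 4·5 = -30
Inverse = (1/-30)·[[-5, -4], [-5, 2]]
        = [[1/6, 2/15], [1/6, -1/15]]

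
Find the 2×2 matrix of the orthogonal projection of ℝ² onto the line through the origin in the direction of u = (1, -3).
[[1/10, -3/10], [-3/10, 9/10]]

The orthogonal projection onto the line spanned by a nonzero vector u = (a, b) has matrix P = (u uᵀ) / (uᵀ u) = (1/(a² + b²)) · [[a², ab], [ab, b²]].
Here u = (1, -3), so a² + b² = 1 + 9 = 10.
P = (1/10) · [[1, -3], [-3, 9]] = [[1/10, -3/10], [-3/10, 9/10]].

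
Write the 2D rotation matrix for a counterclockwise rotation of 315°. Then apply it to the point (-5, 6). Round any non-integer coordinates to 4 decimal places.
R = [[√2/2, √2/2], [-√2/2, √2/2]]; R·(-5, 6) = (0.7071, 7.7782)

Rotation matrix formula: R(θ) = [[cos θ, -sin θ], [sin θ, cos θ]]
For θ = 315°:
cos(315°) = √2/2
sin(315°) = -√2/2
R = [[√2/2, √2/2], [-√2/2, √2/2]]
Apply to (-5, 6): [√2/2·-5 + (√2/2)·6, -√2/2·-5 + √2/2·6] = (0.7071, 7.7782)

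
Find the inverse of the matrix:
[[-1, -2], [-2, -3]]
[[3, -2], [-2, 1]]

For [[a,b],[c,d]], inverse = (1/det)·[[d,-b],[-c,a]]
det = -1·-3 - -2·-2 = -1
Inverse = (1/-1)·[[-3, 2], [2, -1]]
        = [[3, -2], [-2, 1]]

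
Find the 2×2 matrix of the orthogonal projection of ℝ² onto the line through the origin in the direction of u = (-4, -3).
[[16/25, 12/25], [12/25, 9/25]]

The orthogonal projection onto the line spanned by a nonzero vector u = (a, b) has matrix P = (u uᵀ) / (uᵀ u) = (1/(a² + b²)) · [[a², ab], [ab, b²]].
Here u = (-4, -3), so a² + b² = 16 + 9 = 25.
P = (1/25) · [[16, 12], [12, 9]] = [[16/25, 12/25], [12/25, 9/25]].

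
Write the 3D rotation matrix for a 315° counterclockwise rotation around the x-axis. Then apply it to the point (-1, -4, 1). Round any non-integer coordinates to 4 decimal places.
R = [[1, 0, 0], [0, √2/2, √2/2], [0, -√2/2, √2/2]]; R·(-1, -4, 1) = (-1.0000, -2.1213, 3.5355)

Rotation matrix for 315° around x-axis:
cos(315°) = √2/2, sin(315°) = -√2/2
R = [[1, 0, 0], [0, √2/2, √2/2], [0, -√2/2, √2/2]]
Apply to (-1, -4, 1): R·[-1, -4, 1]ᵀ = (-1.0000, -2.1213, 3.5355)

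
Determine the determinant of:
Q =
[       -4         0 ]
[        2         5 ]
det(Q) = -20

For a 2×2 matrix [[a, b], [c, d]], det = a*d - b*c.
det(Q) = (-4)*(5) - (0)*(2) = -20 - 0 = -20.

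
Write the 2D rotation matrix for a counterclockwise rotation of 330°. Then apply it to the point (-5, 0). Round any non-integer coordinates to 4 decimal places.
R = [[√3/2, 1/2], [-1/2, √3/2]]; R·(-5, 0) = (-4.3301, 2.5000)

Rotation matrix formula: R(θ) = [[cos θ, -sin θ], [sin θ, cos θ]]
For θ = 330°:
cos(330°) = √3/2
sin(330°) = -1/2
R = [[√3/2, 1/2], [-1/2, √3/2]]
Apply to (-5, 0): [√3/2·-5 + (1/2)·0, -1/2·-5 + √3/2·0] = (-4.3301, 2.5000)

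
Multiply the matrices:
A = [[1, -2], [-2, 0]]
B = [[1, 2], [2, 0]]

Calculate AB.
[[-3, 2], [-2, -4]]

Each entry (i,j) of AB = sum over k of A[i][k]*B[k][j].
(AB)[0][0] = (1)*(1) + (-2)*(2) = -3
(AB)[0][1] = (1)*(2) + (-2)*(0) = 2
(AB)[1][0] = (-2)*(1) + (0)*(2) = -2
(AB)[1][1] = (-2)*(2) + (0)*(0) = -4
AB = [[-3, 2], [-2, -4]]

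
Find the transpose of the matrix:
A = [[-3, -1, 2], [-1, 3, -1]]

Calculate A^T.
[[-3, -1], [-1, 3], [2, -1]]

The transpose sends entry (i,j) to (j,i); rows become columns.
Row 0 of A: [-3, -1, 2] -> column 0 of A^T.
Row 1 of A: [-1, 3, -1] -> column 1 of A^T.
A^T = [[-3, -1], [-1, 3], [2, -1]]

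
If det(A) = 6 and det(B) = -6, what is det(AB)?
-36

Use the multiplicative property of determinants: det(AB) = det(A)*det(B).
det(AB) = (6)*(-6) = -36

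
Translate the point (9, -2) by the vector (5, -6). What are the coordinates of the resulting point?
(14, -8)

Translation by (5, -6):
x' = 9 + 5 = 14
y' = -2 + -6 = -8
Homogeneous matrix: [[1, 0, 5], [0, 1, -6], [0, 0, 1]]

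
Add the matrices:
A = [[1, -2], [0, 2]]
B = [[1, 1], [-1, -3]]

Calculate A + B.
[[2, -1], [-1, -1]]

Add corresponding elements:
(1)+(1)=2
(-2)+(1)=-1
(0)+(-1)=-1
(2)+(-3)=-1
A + B = [[2, -1], [-1, -1]]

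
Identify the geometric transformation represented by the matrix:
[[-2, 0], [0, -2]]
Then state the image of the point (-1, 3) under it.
uniform scaling by factor -2; image of (-1, 3) is (2, -6)

This is a diagonal matrix with equal entries -2, so it scales both axes by the same factor -2.
The matrix [[-2, 0], [0, -2]] represents: uniform scaling by factor -2.
Applying it to (-1, 3): [-2·-1 + 0·3, 0·-1 + -2·3] = (2, -6).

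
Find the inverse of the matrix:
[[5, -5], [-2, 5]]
[[1/3, 1/3], [2/15, 1/3]]

For [[a,b],[c,d]], inverse = (1/det)·[[d,-b],[-c,a]]
det = 5·5 - -5·-2 = 15
Inverse = (1/15)·[[5, 5], [2, 5]]
        = [[1/3, 1/3], [2/15, 1/3]]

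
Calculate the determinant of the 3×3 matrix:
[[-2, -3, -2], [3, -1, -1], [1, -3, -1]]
14

Expansion along first row:
det = -2·det([[-1,-1],[-3,-1]]) - -3·det([[3,-1],[1,-1]]) + -2·det([[3,-1],[1,-3]])
    = -2·(-1·-1 - -1·-3) - -3·(3·-1 - -1·1) + -2·(3·-3 - -1·1)
    = -2·-2 - -3·-2 + -2·-8
    = 4 + -6 + 16 = 14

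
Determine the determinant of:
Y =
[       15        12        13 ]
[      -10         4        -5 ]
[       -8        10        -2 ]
det(Y) = -14

Expand along row 0 (cofactor expansion): det(Y) = a*(e*i - f*h) - b*(d*i - f*g) + c*(d*h - e*g), where the 3×3 is [[a, b, c], [d, e, f], [g, h, i]].
Minor M_00 = (4)*(-2) - (-5)*(10) = -8 + 50 = 42.
Minor M_01 = (-10)*(-2) - (-5)*(-8) = 20 - 40 = -20.
Minor M_02 = (-10)*(10) - (4)*(-8) = -100 + 32 = -68.
det(Y) = (15)*(42) - (12)*(-20) + (13)*(-68) = 630 + 240 - 884 = -14.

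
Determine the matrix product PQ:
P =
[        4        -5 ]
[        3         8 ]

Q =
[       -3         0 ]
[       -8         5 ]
PQ =
[       28       -25 ]
[      -73        40 ]

Matrix multiplication: (PQ)[i][j] = sum over k of P[i][k] * Q[k][j].
  (PQ)[0][0] = (4)*(-3) + (-5)*(-8) = 28
  (PQ)[0][1] = (4)*(0) + (-5)*(5) = -25
  (PQ)[1][0] = (3)*(-3) + (8)*(-8) = -73
  (PQ)[1][1] = (3)*(0) + (8)*(5) = 40
PQ =
[       28       -25 ]
[      -73        40 ]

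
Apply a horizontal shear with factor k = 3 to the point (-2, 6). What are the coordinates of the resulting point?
(16, 6)

Shear matrix for horizontal shear with factor k = 3:
[[1, 3], [0, 1]]
Result: (-2, 6) → (16, 6)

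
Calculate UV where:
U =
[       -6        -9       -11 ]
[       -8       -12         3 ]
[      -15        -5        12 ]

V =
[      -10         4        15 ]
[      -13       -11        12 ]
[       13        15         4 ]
UV =
[       34       -90      -242 ]
[      275       145      -252 ]
[      371       175      -237 ]

Matrix multiplication: (UV)[i][j] = sum over k of U[i][k] * V[k][j].
  (UV)[0][0] = (-6)*(-10) + (-9)*(-13) + (-11)*(13) = 34
  (UV)[0][1] = (-6)*(4) + (-9)*(-11) + (-11)*(15) = -90
  (UV)[0][2] = (-6)*(15) + (-9)*(12) + (-11)*(4) = -242
  (UV)[1][0] = (-8)*(-10) + (-12)*(-13) + (3)*(13) = 275
  (UV)[1][1] = (-8)*(4) + (-12)*(-11) + (3)*(15) = 145
  (UV)[1][2] = (-8)*(15) + (-12)*(12) + (3)*(4) = -252
  (UV)[2][0] = (-15)*(-10) + (-5)*(-13) + (12)*(13) = 371
  (UV)[2][1] = (-15)*(4) + (-5)*(-11) + (12)*(15) = 175
  (UV)[2][2] = (-15)*(15) + (-5)*(12) + (12)*(4) = -237
UV =
[       34       -90      -242 ]
[      275       145      -252 ]
[      371       175      -237 ]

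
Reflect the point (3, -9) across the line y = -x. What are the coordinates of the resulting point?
(9, -3)

Reflection across line y = -x: (3, -9) → (9, -3)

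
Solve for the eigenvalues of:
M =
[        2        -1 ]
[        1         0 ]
λ = 1, 1

Solve det(M - λI) = 0. For a 2×2 matrix the characteristic equation is λ² - (trace)λ + det = 0.
trace(M) = a + d = 2 + 0 = 2.
det(M) = a*d - b*c = (2)*(0) - (-1)*(1) = 0 + 1 = 1.
Characteristic equation: λ² - (2)λ + (1) = 0.
Discriminant = (2)² - 4*(1) = 4 - 4 = 0.
λ = (2 ± √0) / 2 = (2 ± 0) / 2 = 1, 1.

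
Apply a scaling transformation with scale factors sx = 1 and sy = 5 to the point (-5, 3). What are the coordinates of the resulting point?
(-5, 15)

Scaling matrix:
[[1, 0], [0, 5]]
Result: (-5 × 1, 3 × 5) = (-5, 15)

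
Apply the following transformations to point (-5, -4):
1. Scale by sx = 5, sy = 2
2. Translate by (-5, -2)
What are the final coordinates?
(-30, -10)

Step 1: Scale (-5, -4) by (sx, sy) = (5, 2) → (-25, -8)
Step 2: Translate by (-5, -2) → (-30, -10)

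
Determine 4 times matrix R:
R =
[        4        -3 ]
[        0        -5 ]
4R =
[       16       -12 ]
[        0       -20 ]

Scalar multiplication is elementwise: (4R)[i][j] = 4 * R[i][j].
  (4R)[0][0] = 4 * (4) = 16
  (4R)[0][1] = 4 * (-3) = -12
  (4R)[1][0] = 4 * (0) = 0
  (4R)[1][1] = 4 * (-5) = -20
4R =
[       16       -12 ]
[        0       -20 ]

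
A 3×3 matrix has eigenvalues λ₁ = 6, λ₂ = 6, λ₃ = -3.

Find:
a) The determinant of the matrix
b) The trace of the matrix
det = -108, trace = 9

Two standard eigenvalue identities:
- det(A) equals the product of the eigenvalues (counted with multiplicity).
- trace(A) equals the sum of the eigenvalues.
det(A) = (6)*(6)*(-3) = -108.
trace(A) = 6 + 6 - 3 = 9.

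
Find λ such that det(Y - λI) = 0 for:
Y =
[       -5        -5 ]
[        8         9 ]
λ = -1, 5

Solve det(Y - λI) = 0. For a 2×2 matrix the characteristic equation is λ² - (trace)λ + det = 0.
trace(Y) = a + d = -5 + 9 = 4.
det(Y) = a*d - b*c = (-5)*(9) - (-5)*(8) = -45 + 40 = -5.
Characteristic equation: λ² - (4)λ + (-5) = 0.
Discriminant = (4)² - 4*(-5) = 16 + 20 = 36.
λ = (4 ± √36) / 2 = (4 ± 6) / 2 = -1, 5.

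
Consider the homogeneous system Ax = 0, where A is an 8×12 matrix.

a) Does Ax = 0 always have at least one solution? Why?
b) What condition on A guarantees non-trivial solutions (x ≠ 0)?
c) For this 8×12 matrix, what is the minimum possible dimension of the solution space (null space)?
a) Yes, x = 0 is always a solution. b) When A has linearly dependent columns (rank < n). c) Minimum nullity = 4.

a) x = 0 satisfies A·0 = 0, so the zero vector is always a solution.
b) Non-trivial solutions exist iff the columns of A are linearly dependent, equivalently rank(A) < n (the number of columns).
c) By rank-nullity, rank(A) + nullity(A) = n = 12. Since A has only 8 rows, rank(A) ≤ 8, so nullity(A) ≥ 12 - 8 = 4.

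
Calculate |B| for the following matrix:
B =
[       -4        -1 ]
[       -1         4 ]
det(B) = -17

For a 2×2 matrix [[a, b], [c, d]], det = a*d - b*c.
det(B) = (-4)*(4) - (-1)*(-1) = -16 - 1 = -17.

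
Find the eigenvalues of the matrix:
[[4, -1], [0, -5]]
λ = -5 and λ = 4

Characteristic equation: det(A - λI) = 0
λ² - (trace)λ + (det) = 0
λ² - (-1)λ + (-20) = 0
λ² + 1λ - 20 = 0
Solving: λ = -5, 4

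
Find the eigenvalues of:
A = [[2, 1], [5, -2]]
λ = -3, 3

Solve det(A - λI) = 0. For a 2×2 matrix this is λ² - (trace)λ + det = 0.
trace(A) = 2 - 2 = 0.
det(A) = (2)*(-2) - (1)*(5) = -4 - 5 = -9.
Characteristic equation: λ² - (0)λ + (-9) = 0.
Discriminant: (0)² - 4*(-9) = 0 + 36 = 36.
Roots: λ = (0 ± √36) / 2 = -3, 3.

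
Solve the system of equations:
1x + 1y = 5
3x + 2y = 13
x = 3, y = 2

Use elimination (row reduction):
Equation 1: 1x + 1y = 5.
Equation 2: 3x + 2y = 13.
Multiply Eq1 by 3 and Eq2 by 1: 3x + 3y = 15;  3x + 2y = 13.
Subtract: (-1)y = -2, so y = 2.
Back-substitute into Eq1: 1x + 1*(2) = 5, so x = 3.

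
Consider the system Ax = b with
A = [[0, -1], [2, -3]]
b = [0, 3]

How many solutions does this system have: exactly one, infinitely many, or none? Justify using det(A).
Exactly one solution

Compute det(A) = (0)*(-3) - (-1)*(2) = 2.
Because det(A) ≠ 0, A is invertible and Ax = b has a unique solution for every b (here x = A⁻¹ b).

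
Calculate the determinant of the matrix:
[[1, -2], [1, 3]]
5

For a 2×2 matrix [[a, b], [c, d]], det = ad - bc
det = (1)(3) - (-2)(1) = 3 - -2 = 5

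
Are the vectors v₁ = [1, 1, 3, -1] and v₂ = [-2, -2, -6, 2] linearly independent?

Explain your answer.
No, linearly dependent (v₂ = -2·v₁)

Check whether there is a scalar k with v₂ = k·v₁.
Comparing components, k = -2 satisfies -2·[1, 1, 3, -1] = [-2, -2, -6, 2].
Since v₂ is a scalar multiple of v₁, the two vectors are linearly dependent.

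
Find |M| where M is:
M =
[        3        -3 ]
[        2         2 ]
det(M) = 12

For a 2×2 matrix [[a, b], [c, d]], det = a*d - b*c.
det(M) = (3)*(2) - (-3)*(2) = 6 + 6 = 12.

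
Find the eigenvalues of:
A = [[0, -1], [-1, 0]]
λ = -1, 1

Solve det(A - λI) = 0. For a 2×2 matrix this is λ² - (trace)λ + det = 0.
trace(A) = 0 + 0 = 0.
det(A) = (0)*(0) - (-1)*(-1) = 0 - 1 = -1.
Characteristic equation: λ² - (0)λ + (-1) = 0.
Discriminant: (0)² - 4*(-1) = 0 + 4 = 4.
Roots: λ = (0 ± √4) / 2 = -1, 1.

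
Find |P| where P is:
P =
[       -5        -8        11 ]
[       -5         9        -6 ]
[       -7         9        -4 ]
det(P) = -68

Expand along row 0 (cofactor expansion): det(P) = a*(e*i - f*h) - b*(d*i - f*g) + c*(d*h - e*g), where the 3×3 is [[a, b, c], [d, e, f], [g, h, i]].
Minor M_00 = (9)*(-4) - (-6)*(9) = -36 + 54 = 18.
Minor M_01 = (-5)*(-4) - (-6)*(-7) = 20 - 42 = -22.
Minor M_02 = (-5)*(9) - (9)*(-7) = -45 + 63 = 18.
det(P) = (-5)*(18) - (-8)*(-22) + (11)*(18) = -90 - 176 + 198 = -68.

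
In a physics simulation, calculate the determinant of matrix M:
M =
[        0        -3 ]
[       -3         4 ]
det(M) = -9

For a 2×2 matrix [[a, b], [c, d]], det = a*d - b*c.
det(M) = (0)*(4) - (-3)*(-3) = 0 - 9 = -9.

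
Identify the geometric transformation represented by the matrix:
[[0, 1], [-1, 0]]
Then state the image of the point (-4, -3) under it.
rotation by 90° clockwise (i.e., 270° counterclockwise); image of (-4, -3) is (-3, 4)

This matches the form [[cos θ, -sin θ], [sin θ, cos θ]] of a rotation matrix; reading off cos θ and sin θ gives the angle.
The matrix [[0, 1], [-1, 0]] represents: rotation by 90° clockwise (i.e., 270° counterclockwise).
Applying it to (-4, -3): [0·-4 + 1·-3, -1·-4 + 0·-3] = (-3, 4).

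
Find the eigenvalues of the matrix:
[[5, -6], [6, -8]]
λ = -4 and λ = 1

Characteristic equation: det(A - λI) = 0
λ² - (trace)λ + (det) = 0
λ² - (-3)λ + (-4) = 0
λ² + 3λ - 4 = 0
Solving: λ = -4, 1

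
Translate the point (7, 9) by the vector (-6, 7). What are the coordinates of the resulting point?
(1, 16)

Translation by (-6, 7):
x' = 7 + -6 = 1
y' = 9 + 7 = 16
Homogeneous matrix: [[1, 0, -6], [0, 1, 7], [0, 0, 1]]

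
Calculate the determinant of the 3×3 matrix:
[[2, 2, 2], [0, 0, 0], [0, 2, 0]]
0

Expansion along first row:
det = 2·det([[0,0],[2,0]]) - 2·det([[0,0],[0,0]]) + 2·det([[0,0],[0,2]])
    = 2·(0·0 - 0·2) - 2·(0·0 - 0·0) + 2·(0·2 - 0·0)
    = 2·0 - 2·0 + 2·0
    = 0 + 0 + 0 = 0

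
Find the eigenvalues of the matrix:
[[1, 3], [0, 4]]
λ = 1 and λ = 4

Characteristic equation: det(A - λI) = 0
λ² - (trace)λ + (det) = 0
λ² - (5)λ + (4) = 0
λ² - 5λ + 4 = 0
Solving: λ = 1, 4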